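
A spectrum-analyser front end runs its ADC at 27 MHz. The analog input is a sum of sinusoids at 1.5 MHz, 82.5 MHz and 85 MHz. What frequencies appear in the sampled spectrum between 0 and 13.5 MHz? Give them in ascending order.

1.5 MHz, 4 MHz

fs/2 = 13.5 MHz.
1.5 MHz ≤ fs/2 = 13.5 MHz, passes unchanged.
82.5 MHz mod fs = 1.5 MHz.
1.5 MHz ≤ fs/2 = 13.5 MHz, appears at 1.5 MHz.
85 MHz mod fs = 4 MHz.
4 MHz ≤ fs/2 = 13.5 MHz, appears at 4 MHz.
Distinct values: {1.5 MHz, 4 MHz}.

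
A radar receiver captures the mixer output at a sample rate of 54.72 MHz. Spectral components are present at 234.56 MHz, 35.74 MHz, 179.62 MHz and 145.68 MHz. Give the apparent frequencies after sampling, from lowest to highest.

15.46 MHz, 15.68 MHz, 18.48 MHz, 18.98 MHz

fs/2 = 27.36 MHz.
234.56 MHz mod fs = 15.68 MHz.
15.68 MHz ≤ fs/2 = 27.36 MHz, appears at 15.68 MHz.
35.74 MHz > fs/2 = 27.36 MHz, folds to fs − 35.74 MHz = 18.98 MHz.
179.62 MHz mod fs = 15.46 MHz.
15.46 MHz ≤ fs/2 = 27.36 MHz, appears at 15.46 MHz.
145.68 MHz mod fs = 36.24 MHz.
36.24 MHz > fs/2 = 27.36 MHz, folds to fs − 36.24 MHz = 18.48 MHz.
Distinct values: {15.46 MHz, 15.68 MHz, 18.48 MHz, 18.98 MHz}.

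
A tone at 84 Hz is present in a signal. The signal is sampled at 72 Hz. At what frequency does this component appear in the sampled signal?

12 Hz

84 Hz mod fs = 12 Hz.
12 Hz ≤ fs/2 = 36 Hz, appears at 12 Hz.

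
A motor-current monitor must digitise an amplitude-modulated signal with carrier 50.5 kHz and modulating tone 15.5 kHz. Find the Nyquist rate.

132 kHz

AM sidebands sit at fc ± fm = 35 kHz and 66 kHz.
Highest-frequency component: 66 kHz.
Nyquist rate = 2 × 66 kHz = 132 kHz.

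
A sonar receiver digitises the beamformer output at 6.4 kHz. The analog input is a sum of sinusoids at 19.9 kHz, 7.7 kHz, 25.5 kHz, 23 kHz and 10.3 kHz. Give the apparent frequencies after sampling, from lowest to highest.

0.1 kHz, 0.7 kHz, 1.3 kHz, 2.5 kHz, 2.6 kHz

fs/2 = 3.2 kHz.
19.9 kHz mod fs = 0.7 kHz.
0.7 kHz ≤ fs/2 = 3.2 kHz, appears at 0.7 kHz.
7.7 kHz mod fs = 1.3 kHz.
1.3 kHz ≤ fs/2 = 3.2 kHz, appears at 1.3 kHz.
25.5 kHz mod fs = 6.3 kHz.
6.3 kHz > fs/2 = 3.2 kHz, folds to fs − 6.3 kHz = 0.1 kHz.
23 kHz mod fs = 3.8 kHz.
3.8 kHz > fs/2 = 3.2 kHz, folds to fs − 3.8 kHz = 2.6 kHz.
10.3 kHz mod fs = 3.9 kHz.
3.9 kHz > fs/2 = 3.2 kHz, folds to fs − 3.9 kHz = 2.5 kHz.
Distinct values: {0.1 kHz, 0.7 kHz, 1.3 kHz, 2.5 kHz, 2.6 kHz}.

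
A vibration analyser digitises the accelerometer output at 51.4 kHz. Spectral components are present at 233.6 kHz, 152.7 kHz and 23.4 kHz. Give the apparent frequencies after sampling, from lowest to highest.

fs/2 = 25.7 kHz.
233.6 kHz mod fs = 28 kHz.
28 kHz > fs/2 = 25.7 kHz, folds to fs − 28 kHz = 23.4 kHz.
152.7 kHz mod fs = 49.9 kHz.
49.9 kHz > fs/2 = 25.7 kHz, folds to fs − 49.9 kHz = 1.5 kHz.
23.4 kHz ≤ fs/2 = 25.7 kHz, passes unchanged.
Distinct values: {1.5 kHz, 23.4 kHz}.

1.5 kHz, 23.4 kHz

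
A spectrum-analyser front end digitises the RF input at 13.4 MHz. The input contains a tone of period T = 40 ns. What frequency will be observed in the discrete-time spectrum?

T = 40 ns → f = 1/T = 25 MHz.
25 MHz mod fs = 11.6 MHz.
11.6 MHz > fs/2 = 6.7 MHz, folds to fs − 11.6 MHz = 1.8 MHz.

1.8 MHz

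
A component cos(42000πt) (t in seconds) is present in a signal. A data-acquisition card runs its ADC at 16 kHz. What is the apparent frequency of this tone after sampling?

ω = 42000π rad/s → f = ω/(2π) = 21000 Hz = 21 kHz.
21 kHz mod fs = 5 kHz.
5 kHz ≤ fs/2 = 8 kHz, appears at 5 kHz.

5 kHz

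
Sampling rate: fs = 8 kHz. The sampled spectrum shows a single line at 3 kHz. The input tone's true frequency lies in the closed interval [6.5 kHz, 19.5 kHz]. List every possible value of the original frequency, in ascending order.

11 kHz, 13 kHz, 19 kHz

Frequencies that alias to 3 kHz are k·fs ± 3 kHz for integer k ≥ 0.
k=0: 3 kHz.
k=1: 5 kHz, 11 kHz.
k=2: 13 kHz, 19 kHz.
k=3: 21 kHz, 27 kHz.
Within [6.5 kHz, 19.5 kHz]: 11 kHz, 13 kHz, 19 kHz.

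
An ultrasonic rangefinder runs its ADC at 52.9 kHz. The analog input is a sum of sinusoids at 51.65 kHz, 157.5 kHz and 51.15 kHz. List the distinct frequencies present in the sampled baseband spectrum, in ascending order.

1.2 kHz, 1.25 kHz, 1.75 kHz

fs/2 = 26.45 kHz.
51.65 kHz > fs/2 = 26.45 kHz, folds to fs − 51.65 kHz = 1.25 kHz.
157.5 kHz mod fs = 51.7 kHz.
51.7 kHz > fs/2 = 26.45 kHz, folds to fs − 51.7 kHz = 1.2 kHz.
51.15 kHz > fs/2 = 26.45 kHz, folds to fs − 51.15 kHz = 1.75 kHz.
Distinct values: {1.2 kHz, 1.25 kHz, 1.75 kHz}.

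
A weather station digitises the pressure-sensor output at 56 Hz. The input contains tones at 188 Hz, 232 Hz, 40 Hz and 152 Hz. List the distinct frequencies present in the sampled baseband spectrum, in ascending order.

8 Hz, 16 Hz, 20 Hz

fs/2 = 28 Hz.
188 Hz mod fs = 20 Hz.
20 Hz ≤ fs/2 = 28 Hz, appears at 20 Hz.
232 Hz mod fs = 8 Hz.
8 Hz ≤ fs/2 = 28 Hz, appears at 8 Hz.
40 Hz > fs/2 = 28 Hz, folds to fs − 40 Hz = 16 Hz.
152 Hz mod fs = 40 Hz.
40 Hz > fs/2 = 28 Hz, folds to fs − 40 Hz = 16 Hz.
Distinct values: {8 Hz, 16 Hz, 20 Hz}.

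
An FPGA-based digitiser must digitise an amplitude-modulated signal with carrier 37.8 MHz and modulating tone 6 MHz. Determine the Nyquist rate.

87.6 MHz

AM sidebands sit at fc ± fm = 31.8 MHz and 43.8 MHz.
Highest-frequency component: 43.8 MHz.
Nyquist rate = 2 × 43.8 MHz = 87.6 MHz.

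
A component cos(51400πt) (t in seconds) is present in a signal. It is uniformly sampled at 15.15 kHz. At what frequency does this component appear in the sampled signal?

4.6 kHz

ω = 51400π rad/s → f = ω/(2π) = 25700 Hz = 25.7 kHz.
25.7 kHz mod fs = 10.55 kHz.
10.55 kHz > fs/2 = 7.575 kHz, folds to fs − 10.55 kHz = 4.6 kHz.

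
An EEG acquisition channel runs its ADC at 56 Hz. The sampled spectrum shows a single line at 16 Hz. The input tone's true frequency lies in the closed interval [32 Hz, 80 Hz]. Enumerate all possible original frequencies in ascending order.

Frequencies that alias to 16 Hz are k·fs ± 16 Hz for integer k ≥ 0.
k=0: 16 Hz.
k=1: 40 Hz, 72 Hz.
k=2: 96 Hz, 128 Hz.
Within [32 Hz, 80 Hz]: 40 Hz, 72 Hz.

40 Hz, 72 Hz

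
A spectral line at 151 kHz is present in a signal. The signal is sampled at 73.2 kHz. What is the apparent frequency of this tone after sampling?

151 kHz mod fs = 4.6 kHz.
4.6 kHz ≤ fs/2 = 36.6 kHz, appears at 4.6 kHz.

4.6 kHz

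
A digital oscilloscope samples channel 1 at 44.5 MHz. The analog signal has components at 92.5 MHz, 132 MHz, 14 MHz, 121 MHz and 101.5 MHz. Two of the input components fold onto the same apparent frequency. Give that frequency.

12.5 MHz

fs/2 = 22.25 MHz.
92.5 MHz mod fs = 3.5 MHz.
3.5 MHz ≤ fs/2 = 22.25 MHz, appears at 3.5 MHz.
132 MHz mod fs = 43 MHz.
43 MHz > fs/2 = 22.25 MHz, folds to fs − 43 MHz = 1.5 MHz.
14 MHz ≤ fs/2 = 22.25 MHz, passes unchanged.
121 MHz mod fs = 32 MHz.
32 MHz > fs/2 = 22.25 MHz, folds to fs − 32 MHz = 12.5 MHz.
101.5 MHz mod fs = 12.5 MHz.
12.5 MHz ≤ fs/2 = 22.25 MHz, appears at 12.5 MHz.
101.5 MHz and 121 MHz both map to 12.5 MHz.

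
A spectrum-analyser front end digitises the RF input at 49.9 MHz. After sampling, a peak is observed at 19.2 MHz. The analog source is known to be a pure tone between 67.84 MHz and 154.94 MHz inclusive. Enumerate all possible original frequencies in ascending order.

69.1 MHz, 80.6 MHz, 119 MHz, 130.5 MHz

Frequencies that alias to 19.2 MHz are k·fs ± 19.2 MHz for integer k ≥ 0.
k=0: 19.2 MHz.
k=1: 30.7 MHz, 69.1 MHz.
k=2: 80.6 MHz, 119 MHz.
k=3: 130.5 MHz, 168.9 MHz.
k=4: 180.4 MHz, 218.8 MHz.
Within [67.84 MHz, 154.94 MHz]: 69.1 MHz, 80.6 MHz, 119 MHz, 130.5 MHz.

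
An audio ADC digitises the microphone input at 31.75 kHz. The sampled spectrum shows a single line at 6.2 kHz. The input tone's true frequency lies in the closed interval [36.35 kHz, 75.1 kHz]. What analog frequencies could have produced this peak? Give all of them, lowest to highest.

37.95 kHz, 57.3 kHz, 69.7 kHz

Frequencies that alias to 6.2 kHz are k·fs ± 6.2 kHz for integer k ≥ 0.
k=0: 6.2 kHz.
k=1: 25.55 kHz, 37.95 kHz.
k=2: 57.3 kHz, 69.7 kHz.
k=3: 89.05 kHz, 101.45 kHz.
Within [36.35 kHz, 75.1 kHz]: 37.95 kHz, 57.3 kHz, 69.7 kHz.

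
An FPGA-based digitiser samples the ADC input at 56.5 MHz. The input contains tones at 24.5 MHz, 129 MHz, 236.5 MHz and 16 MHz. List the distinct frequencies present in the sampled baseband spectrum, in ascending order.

fs/2 = 28.25 MHz.
24.5 MHz ≤ fs/2 = 28.25 MHz, passes unchanged.
129 MHz mod fs = 16 MHz.
16 MHz ≤ fs/2 = 28.25 MHz, appears at 16 MHz.
236.5 MHz mod fs = 10.5 MHz.
10.5 MHz ≤ fs/2 = 28.25 MHz, appears at 10.5 MHz.
16 MHz ≤ fs/2 = 28.25 MHz, passes unchanged.
Distinct values: {10.5 MHz, 16 MHz, 24.5 MHz}.

10.5 MHz, 16 MHz, 24.5 MHz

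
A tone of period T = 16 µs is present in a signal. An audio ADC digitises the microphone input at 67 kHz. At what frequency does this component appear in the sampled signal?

4.5 kHz

T = 16 µs → f = 1/T = 62.5 kHz.
62.5 kHz > fs/2 = 33.5 kHz, folds to fs − 62.5 kHz = 4.5 kHz.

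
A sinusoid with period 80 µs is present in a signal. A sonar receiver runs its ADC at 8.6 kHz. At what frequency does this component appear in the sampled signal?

T = 80 µs → f = 1/T = 12.5 kHz.
12.5 kHz mod fs = 3.9 kHz.
3.9 kHz ≤ fs/2 = 4.3 kHz, appears at 3.9 kHz.

3.9 kHz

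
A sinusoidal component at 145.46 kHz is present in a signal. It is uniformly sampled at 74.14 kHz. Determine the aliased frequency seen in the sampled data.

2.82 kHz

145.46 kHz mod fs = 71.32 kHz.
71.32 kHz > fs/2 = 37.07 kHz, folds to fs − 71.32 kHz = 2.82 kHz.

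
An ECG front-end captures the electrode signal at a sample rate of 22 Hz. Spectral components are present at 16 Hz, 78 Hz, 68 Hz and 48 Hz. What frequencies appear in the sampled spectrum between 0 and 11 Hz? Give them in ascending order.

fs/2 = 11 Hz.
16 Hz > fs/2 = 11 Hz, folds to fs − 16 Hz = 6 Hz.
78 Hz mod fs = 12 Hz.
12 Hz > fs/2 = 11 Hz, folds to fs − 12 Hz = 10 Hz.
68 Hz mod fs = 2 Hz.
2 Hz ≤ fs/2 = 11 Hz, appears at 2 Hz.
48 Hz mod fs = 4 Hz.
4 Hz ≤ fs/2 = 11 Hz, appears at 4 Hz.
Distinct values: {2 Hz, 4 Hz, 6 Hz, 10 Hz}.

2 Hz, 4 Hz, 6 Hz, 10 Hz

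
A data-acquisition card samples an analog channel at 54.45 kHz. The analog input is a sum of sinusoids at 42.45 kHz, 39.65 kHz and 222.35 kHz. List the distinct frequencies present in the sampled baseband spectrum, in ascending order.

fs/2 = 27.225 kHz.
42.45 kHz > fs/2 = 27.225 kHz, folds to fs − 42.45 kHz = 12 kHz.
39.65 kHz > fs/2 = 27.225 kHz, folds to fs − 39.65 kHz = 14.8 kHz.
222.35 kHz mod fs = 4.55 kHz.
4.55 kHz ≤ fs/2 = 27.225 kHz, appears at 4.55 kHz.
Distinct values: {4.55 kHz, 12 kHz, 14.8 kHz}.

4.55 kHz, 12 kHz, 14.8 kHz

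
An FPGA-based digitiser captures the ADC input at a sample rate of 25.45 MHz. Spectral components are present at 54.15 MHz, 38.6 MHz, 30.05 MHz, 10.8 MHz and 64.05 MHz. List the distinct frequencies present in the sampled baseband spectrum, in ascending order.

3.25 MHz, 4.6 MHz, 10.8 MHz, 12.3 MHz

fs/2 = 12.725 MHz.
54.15 MHz mod fs = 3.25 MHz.
3.25 MHz ≤ fs/2 = 12.725 MHz, appears at 3.25 MHz.
38.6 MHz mod fs = 13.15 MHz.
13.15 MHz > fs/2 = 12.725 MHz, folds to fs − 13.15 MHz = 12.3 MHz.
30.05 MHz mod fs = 4.6 MHz.
4.6 MHz ≤ fs/2 = 12.725 MHz, appears at 4.6 MHz.
10.8 MHz ≤ fs/2 = 12.725 MHz, passes unchanged.
64.05 MHz mod fs = 13.15 MHz.
13.15 MHz > fs/2 = 12.725 MHz, folds to fs − 13.15 MHz = 12.3 MHz.
Distinct values: {3.25 MHz, 4.6 MHz, 10.8 MHz, 12.3 MHz}.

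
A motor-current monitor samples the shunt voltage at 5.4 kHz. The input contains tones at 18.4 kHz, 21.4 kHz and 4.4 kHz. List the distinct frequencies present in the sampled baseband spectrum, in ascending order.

0.2 kHz, 1 kHz, 2.2 kHz

fs/2 = 2.7 kHz.
18.4 kHz mod fs = 2.2 kHz.
2.2 kHz ≤ fs/2 = 2.7 kHz, appears at 2.2 kHz.
21.4 kHz mod fs = 5.2 kHz.
5.2 kHz > fs/2 = 2.7 kHz, folds to fs − 5.2 kHz = 0.2 kHz.
4.4 kHz > fs/2 = 2.7 kHz, folds to fs − 4.4 kHz = 1 kHz.
Distinct values: {0.2 kHz, 1 kHz, 2.2 kHz}.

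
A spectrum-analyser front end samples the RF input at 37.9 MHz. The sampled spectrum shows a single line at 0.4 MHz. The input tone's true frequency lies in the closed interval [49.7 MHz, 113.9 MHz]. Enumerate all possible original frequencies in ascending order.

Frequencies that alias to 0.4 MHz are k·fs ± 0.4 MHz for integer k ≥ 0.
k=0: 0.4 MHz.
k=1: 37.5 MHz, 38.3 MHz.
k=2: 75.4 MHz, 76.2 MHz.
k=3: 113.3 MHz, 114.1 MHz.
k=4: 151.2 MHz, 152 MHz.
Within [49.7 MHz, 113.9 MHz]: 75.4 MHz, 76.2 MHz, 113.3 MHz.

75.4 MHz, 76.2 MHz, 113.3 MHz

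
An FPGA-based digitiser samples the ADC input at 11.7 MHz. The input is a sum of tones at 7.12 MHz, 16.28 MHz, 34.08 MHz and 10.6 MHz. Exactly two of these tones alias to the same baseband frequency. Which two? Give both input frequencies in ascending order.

7.12 MHz, 16.28 MHz

fs/2 = 5.85 MHz.
7.12 MHz > fs/2 = 5.85 MHz, folds to fs − 7.12 MHz = 4.58 MHz.
16.28 MHz mod fs = 4.58 MHz.
4.58 MHz ≤ fs/2 = 5.85 MHz, appears at 4.58 MHz.
34.08 MHz mod fs = 10.68 MHz.
10.68 MHz > fs/2 = 5.85 MHz, folds to fs − 10.68 MHz = 1.02 MHz.
10.6 MHz > fs/2 = 5.85 MHz, folds to fs − 10.6 MHz = 1.1 MHz.
7.12 MHz and 16.28 MHz both map to 4.58 MHz.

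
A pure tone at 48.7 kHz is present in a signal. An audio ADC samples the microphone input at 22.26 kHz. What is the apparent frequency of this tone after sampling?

48.7 kHz mod fs = 4.18 kHz.
4.18 kHz ≤ fs/2 = 11.13 kHz, appears at 4.18 kHz.

4.18 kHz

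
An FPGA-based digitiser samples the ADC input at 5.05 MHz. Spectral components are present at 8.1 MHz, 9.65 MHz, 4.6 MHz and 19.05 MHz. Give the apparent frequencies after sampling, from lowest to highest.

fs/2 = 2.525 MHz.
8.1 MHz mod fs = 3.05 MHz.
3.05 MHz > fs/2 = 2.525 MHz, folds to fs − 3.05 MHz = 2 MHz.
9.65 MHz mod fs = 4.6 MHz.
4.6 MHz > fs/2 = 2.525 MHz, folds to fs − 4.6 MHz = 0.45 MHz.
4.6 MHz > fs/2 = 2.525 MHz, folds to fs − 4.6 MHz = 0.45 MHz.
19.05 MHz mod fs = 3.9 MHz.
3.9 MHz > fs/2 = 2.525 MHz, folds to fs − 3.9 MHz = 1.15 MHz.
Distinct values: {0.45 MHz, 1.15 MHz, 2 MHz}.

0.45 MHz, 1.15 MHz, 2 MHz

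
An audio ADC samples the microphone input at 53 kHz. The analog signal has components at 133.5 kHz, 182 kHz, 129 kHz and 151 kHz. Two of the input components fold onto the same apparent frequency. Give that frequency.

fs/2 = 26.5 kHz.
133.5 kHz mod fs = 27.5 kHz.
27.5 kHz > fs/2 = 26.5 kHz, folds to fs − 27.5 kHz = 25.5 kHz.
182 kHz mod fs = 23 kHz.
23 kHz ≤ fs/2 = 26.5 kHz, appears at 23 kHz.
129 kHz mod fs = 23 kHz.
23 kHz ≤ fs/2 = 26.5 kHz, appears at 23 kHz.
151 kHz mod fs = 45 kHz.
45 kHz > fs/2 = 26.5 kHz, folds to fs − 45 kHz = 8 kHz.
129 kHz and 182 kHz both map to 23 kHz.

23 kHz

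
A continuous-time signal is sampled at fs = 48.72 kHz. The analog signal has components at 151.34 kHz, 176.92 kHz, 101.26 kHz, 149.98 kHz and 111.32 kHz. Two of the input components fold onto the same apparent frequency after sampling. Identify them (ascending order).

fs/2 = 24.36 kHz.
151.34 kHz mod fs = 5.18 kHz.
5.18 kHz ≤ fs/2 = 24.36 kHz, appears at 5.18 kHz.
176.92 kHz mod fs = 30.76 kHz.
30.76 kHz > fs/2 = 24.36 kHz, folds to fs − 30.76 kHz = 17.96 kHz.
101.26 kHz mod fs = 3.82 kHz.
3.82 kHz ≤ fs/2 = 24.36 kHz, appears at 3.82 kHz.
149.98 kHz mod fs = 3.82 kHz.
3.82 kHz ≤ fs/2 = 24.36 kHz, appears at 3.82 kHz.
111.32 kHz mod fs = 13.88 kHz.
13.88 kHz ≤ fs/2 = 24.36 kHz, appears at 13.88 kHz.
101.26 kHz and 149.98 kHz both map to 3.82 kHz.

101.26 kHz, 149.98 kHz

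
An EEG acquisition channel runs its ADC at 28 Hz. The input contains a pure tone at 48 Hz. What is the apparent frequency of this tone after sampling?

8 Hz

48 Hz mod fs = 20 Hz.
20 Hz > fs/2 = 14 Hz, folds to fs − 20 Hz = 8 Hz.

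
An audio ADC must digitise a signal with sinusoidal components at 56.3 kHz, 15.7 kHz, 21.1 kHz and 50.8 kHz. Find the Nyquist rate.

Highest-frequency component: 56.3 kHz.
Nyquist rate = 2 × 56.3 kHz = 112.6 kHz.

112.6 kHz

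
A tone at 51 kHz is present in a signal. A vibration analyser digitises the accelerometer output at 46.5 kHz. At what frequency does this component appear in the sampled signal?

51 kHz mod fs = 4.5 kHz.
4.5 kHz ≤ fs/2 = 23.25 kHz, appears at 4.5 kHz.

4.5 kHz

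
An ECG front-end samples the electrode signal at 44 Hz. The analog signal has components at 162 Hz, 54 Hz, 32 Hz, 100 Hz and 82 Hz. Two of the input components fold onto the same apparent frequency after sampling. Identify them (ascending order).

32 Hz, 100 Hz

fs/2 = 22 Hz.
162 Hz mod fs = 30 Hz.
30 Hz > fs/2 = 22 Hz, folds to fs − 30 Hz = 14 Hz.
54 Hz mod fs = 10 Hz.
10 Hz ≤ fs/2 = 22 Hz, appears at 10 Hz.
32 Hz > fs/2 = 22 Hz, folds to fs − 32 Hz = 12 Hz.
100 Hz mod fs = 12 Hz.
12 Hz ≤ fs/2 = 22 Hz, appears at 12 Hz.
82 Hz mod fs = 38 Hz.
38 Hz > fs/2 = 22 Hz, folds to fs − 38 Hz = 6 Hz.
32 Hz and 100 Hz both map to 12 Hz.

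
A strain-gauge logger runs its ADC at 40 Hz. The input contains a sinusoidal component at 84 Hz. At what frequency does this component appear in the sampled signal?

4 Hz

84 Hz mod fs = 4 Hz.
4 Hz ≤ fs/2 = 20 Hz, appears at 4 Hz.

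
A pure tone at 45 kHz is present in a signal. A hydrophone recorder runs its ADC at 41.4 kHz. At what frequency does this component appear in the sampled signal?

3.6 kHz

45 kHz mod fs = 3.6 kHz.
3.6 kHz ≤ fs/2 = 20.7 kHz, appears at 3.6 kHz.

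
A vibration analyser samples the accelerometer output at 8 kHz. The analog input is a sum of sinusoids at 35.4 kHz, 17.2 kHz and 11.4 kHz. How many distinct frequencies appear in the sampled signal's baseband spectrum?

fs/2 = 4 kHz.
35.4 kHz mod fs = 3.4 kHz.
3.4 kHz ≤ fs/2 = 4 kHz, appears at 3.4 kHz.
17.2 kHz mod fs = 1.2 kHz.
1.2 kHz ≤ fs/2 = 4 kHz, appears at 1.2 kHz.
11.4 kHz mod fs = 3.4 kHz.
3.4 kHz ≤ fs/2 = 4 kHz, appears at 3.4 kHz.
Distinct values: {1.2 kHz, 3.4 kHz} → 2.

2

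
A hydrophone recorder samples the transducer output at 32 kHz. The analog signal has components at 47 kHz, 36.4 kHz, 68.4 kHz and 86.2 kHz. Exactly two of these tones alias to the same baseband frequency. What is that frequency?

4.4 kHz

fs/2 = 16 kHz.
47 kHz mod fs = 15 kHz.
15 kHz ≤ fs/2 = 16 kHz, appears at 15 kHz.
36.4 kHz mod fs = 4.4 kHz.
4.4 kHz ≤ fs/2 = 16 kHz, appears at 4.4 kHz.
68.4 kHz mod fs = 4.4 kHz.
4.4 kHz ≤ fs/2 = 16 kHz, appears at 4.4 kHz.
86.2 kHz mod fs = 22.2 kHz.
22.2 kHz > fs/2 = 16 kHz, folds to fs − 22.2 kHz = 9.8 kHz.
36.4 kHz and 68.4 kHz both map to 4.4 kHz.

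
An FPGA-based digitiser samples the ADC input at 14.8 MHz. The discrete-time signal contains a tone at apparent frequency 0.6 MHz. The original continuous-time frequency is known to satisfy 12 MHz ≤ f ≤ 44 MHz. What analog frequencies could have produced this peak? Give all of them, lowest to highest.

Frequencies that alias to 0.6 MHz are k·fs ± 0.6 MHz for integer k ≥ 0.
k=0: 0.6 MHz.
k=1: 14.2 MHz, 15.4 MHz.
k=2: 29 MHz, 30.2 MHz.
k=3: 43.8 MHz, 45 MHz.
k=4: 58.6 MHz, 59.8 MHz.
Within [12 MHz, 44 MHz]: 14.2 MHz, 15.4 MHz, 29 MHz, 30.2 MHz, 43.8 MHz.

14.2 MHz, 15.4 MHz, 29 MHz, 30.2 MHz, 43.8 MHz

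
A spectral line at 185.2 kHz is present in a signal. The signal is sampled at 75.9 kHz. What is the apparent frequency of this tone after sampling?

185.2 kHz mod fs = 33.4 kHz.
33.4 kHz ≤ fs/2 = 37.95 kHz, appears at 33.4 kHz.

33.4 kHz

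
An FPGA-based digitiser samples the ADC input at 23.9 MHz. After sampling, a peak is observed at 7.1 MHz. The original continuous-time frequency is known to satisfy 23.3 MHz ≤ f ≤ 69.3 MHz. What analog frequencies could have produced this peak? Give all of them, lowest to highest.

Frequencies that alias to 7.1 MHz are k·fs ± 7.1 MHz for integer k ≥ 0.
k=0: 7.1 MHz.
k=1: 16.8 MHz, 31 MHz.
k=2: 40.7 MHz, 54.9 MHz.
k=3: 64.6 MHz, 78.8 MHz.
k=4: 88.5 MHz, 102.7 MHz.
Within [23.3 MHz, 69.3 MHz]: 31 MHz, 40.7 MHz, 54.9 MHz, 64.6 MHz.

31 MHz, 40.7 MHz, 54.9 MHz, 64.6 MHz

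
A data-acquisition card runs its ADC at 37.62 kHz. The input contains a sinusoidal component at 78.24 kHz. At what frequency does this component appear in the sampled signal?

78.24 kHz mod fs = 3 kHz.
3 kHz ≤ fs/2 = 18.81 kHz, appears at 3 kHz.

3 kHz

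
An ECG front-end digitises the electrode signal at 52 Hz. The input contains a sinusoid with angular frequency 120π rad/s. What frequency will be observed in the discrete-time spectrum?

ω = 120π rad/s → f = ω/(2π) = 60 Hz.
60 Hz mod fs = 8 Hz.
8 Hz ≤ fs/2 = 26 Hz, appears at 8 Hz.

8 Hz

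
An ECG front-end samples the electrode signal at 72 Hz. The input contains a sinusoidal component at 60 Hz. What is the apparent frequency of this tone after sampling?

12 Hz

60 Hz > fs/2 = 36 Hz, folds to fs − 60 Hz = 12 Hz.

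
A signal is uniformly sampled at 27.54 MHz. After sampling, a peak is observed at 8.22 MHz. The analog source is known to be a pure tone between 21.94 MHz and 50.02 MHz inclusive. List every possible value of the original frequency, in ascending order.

35.76 MHz, 46.86 MHz

Frequencies that alias to 8.22 MHz are k·fs ± 8.22 MHz for integer k ≥ 0.
k=0: 8.22 MHz.
k=1: 19.32 MHz, 35.76 MHz.
k=2: 46.86 MHz, 63.3 MHz.
k=3: 74.4 MHz, 90.84 MHz.
Within [21.94 MHz, 50.02 MHz]: 35.76 MHz, 46.86 MHz.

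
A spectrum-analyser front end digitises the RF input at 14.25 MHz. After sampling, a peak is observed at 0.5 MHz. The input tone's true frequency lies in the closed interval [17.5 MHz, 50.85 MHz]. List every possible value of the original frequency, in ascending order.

Frequencies that alias to 0.5 MHz are k·fs ± 0.5 MHz for integer k ≥ 0.
k=0: 0.5 MHz.
k=1: 13.75 MHz, 14.75 MHz.
k=2: 28 MHz, 29 MHz.
k=3: 42.25 MHz, 43.25 MHz.
k=4: 56.5 MHz, 57.5 MHz.
Within [17.5 MHz, 50.85 MHz]: 28 MHz, 29 MHz, 42.25 MHz, 43.25 MHz.

28 MHz, 29 MHz, 42.25 MHz, 43.25 MHz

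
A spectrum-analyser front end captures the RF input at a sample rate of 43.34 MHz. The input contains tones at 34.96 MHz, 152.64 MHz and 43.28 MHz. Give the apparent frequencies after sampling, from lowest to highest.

fs/2 = 21.67 MHz.
34.96 MHz > fs/2 = 21.67 MHz, folds to fs − 34.96 MHz = 8.38 MHz.
152.64 MHz mod fs = 22.62 MHz.
22.62 MHz > fs/2 = 21.67 MHz, folds to fs − 22.62 MHz = 20.72 MHz.
43.28 MHz > fs/2 = 21.67 MHz, folds to fs − 43.28 MHz = 0.06 MHz.
Distinct values: {0.06 MHz, 8.38 MHz, 20.72 MHz}.

0.06 MHz, 8.38 MHz, 20.72 MHz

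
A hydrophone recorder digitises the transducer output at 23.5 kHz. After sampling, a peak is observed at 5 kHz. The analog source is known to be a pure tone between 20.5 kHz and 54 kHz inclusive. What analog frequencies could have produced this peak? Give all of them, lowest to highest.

Frequencies that alias to 5 kHz are k·fs ± 5 kHz for integer k ≥ 0.
k=0: 5 kHz.
k=1: 18.5 kHz, 28.5 kHz.
k=2: 42 kHz, 52 kHz.
k=3: 65.5 kHz, 75.5 kHz.
Within [20.5 kHz, 54 kHz]: 28.5 kHz, 42 kHz, 52 kHz.

28.5 kHz, 42 kHz, 52 kHz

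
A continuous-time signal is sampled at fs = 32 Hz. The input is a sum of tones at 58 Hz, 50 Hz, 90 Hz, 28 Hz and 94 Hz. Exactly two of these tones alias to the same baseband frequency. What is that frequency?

6 Hz

fs/2 = 16 Hz.
58 Hz mod fs = 26 Hz.
26 Hz > fs/2 = 16 Hz, folds to fs − 26 Hz = 6 Hz.
50 Hz mod fs = 18 Hz.
18 Hz > fs/2 = 16 Hz, folds to fs − 18 Hz = 14 Hz.
90 Hz mod fs = 26 Hz.
26 Hz > fs/2 = 16 Hz, folds to fs − 26 Hz = 6 Hz.
28 Hz > fs/2 = 16 Hz, folds to fs − 28 Hz = 4 Hz.
94 Hz mod fs = 30 Hz.
30 Hz > fs/2 = 16 Hz, folds to fs − 30 Hz = 2 Hz.
58 Hz and 90 Hz both map to 6 Hz.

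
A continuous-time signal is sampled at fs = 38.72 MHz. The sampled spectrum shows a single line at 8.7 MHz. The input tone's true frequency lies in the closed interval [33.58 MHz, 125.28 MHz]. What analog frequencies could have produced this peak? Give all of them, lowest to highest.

47.42 MHz, 68.74 MHz, 86.14 MHz, 107.46 MHz, 124.86 MHz

Frequencies that alias to 8.7 MHz are k·fs ± 8.7 MHz for integer k ≥ 0.
k=0: 8.7 MHz.
k=1: 30.02 MHz, 47.42 MHz.
k=2: 68.74 MHz, 86.14 MHz.
k=3: 107.46 MHz, 124.86 MHz.
k=4: 146.18 MHz, 163.58 MHz.
Within [33.58 MHz, 125.28 MHz]: 47.42 MHz, 68.74 MHz, 86.14 MHz, 107.46 MHz, 124.86 MHz.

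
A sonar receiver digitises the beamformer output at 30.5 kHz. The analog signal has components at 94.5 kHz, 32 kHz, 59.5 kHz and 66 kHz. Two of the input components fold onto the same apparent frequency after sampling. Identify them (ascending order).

32 kHz, 59.5 kHz

fs/2 = 15.25 kHz.
94.5 kHz mod fs = 3 kHz.
3 kHz ≤ fs/2 = 15.25 kHz, appears at 3 kHz.
32 kHz mod fs = 1.5 kHz.
1.5 kHz ≤ fs/2 = 15.25 kHz, appears at 1.5 kHz.
59.5 kHz mod fs = 29 kHz.
29 kHz > fs/2 = 15.25 kHz, folds to fs − 29 kHz = 1.5 kHz.
66 kHz mod fs = 5 kHz.
5 kHz ≤ fs/2 = 15.25 kHz, appears at 5 kHz.
32 kHz and 59.5 kHz both map to 1.5 kHz.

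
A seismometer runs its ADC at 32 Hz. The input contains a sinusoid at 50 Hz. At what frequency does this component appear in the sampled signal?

50 Hz mod fs = 18 Hz.
18 Hz > fs/2 = 16 Hz, folds to fs − 18 Hz = 14 Hz.

14 Hz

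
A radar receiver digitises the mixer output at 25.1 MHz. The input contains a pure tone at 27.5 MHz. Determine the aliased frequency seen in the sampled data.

2.4 MHz

27.5 MHz mod fs = 2.4 MHz.
2.4 MHz ≤ fs/2 = 12.55 MHz, appears at 2.4 MHz.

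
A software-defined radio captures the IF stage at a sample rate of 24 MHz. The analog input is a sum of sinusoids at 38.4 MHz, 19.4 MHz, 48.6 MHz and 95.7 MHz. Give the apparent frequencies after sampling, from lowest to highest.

0.3 MHz, 0.6 MHz, 4.6 MHz, 9.6 MHz

fs/2 = 12 MHz.
38.4 MHz mod fs = 14.4 MHz.
14.4 MHz > fs/2 = 12 MHz, folds to fs − 14.4 MHz = 9.6 MHz.
19.4 MHz > fs/2 = 12 MHz, folds to fs − 19.4 MHz = 4.6 MHz.
48.6 MHz mod fs = 0.6 MHz.
0.6 MHz ≤ fs/2 = 12 MHz, appears at 0.6 MHz.
95.7 MHz mod fs = 23.7 MHz.
23.7 MHz > fs/2 = 12 MHz, folds to fs − 23.7 MHz = 0.3 MHz.
Distinct values: {0.3 MHz, 0.6 MHz, 4.6 MHz, 9.6 MHz}.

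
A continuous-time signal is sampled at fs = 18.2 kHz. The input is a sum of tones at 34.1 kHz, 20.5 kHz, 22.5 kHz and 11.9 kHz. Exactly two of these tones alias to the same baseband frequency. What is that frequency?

fs/2 = 9.1 kHz.
34.1 kHz mod fs = 15.9 kHz.
15.9 kHz > fs/2 = 9.1 kHz, folds to fs − 15.9 kHz = 2.3 kHz.
20.5 kHz mod fs = 2.3 kHz.
2.3 kHz ≤ fs/2 = 9.1 kHz, appears at 2.3 kHz.
22.5 kHz mod fs = 4.3 kHz.
4.3 kHz ≤ fs/2 = 9.1 kHz, appears at 4.3 kHz.
11.9 kHz > fs/2 = 9.1 kHz, folds to fs − 11.9 kHz = 6.3 kHz.
20.5 kHz and 34.1 kHz both map to 2.3 kHz.

2.3 kHz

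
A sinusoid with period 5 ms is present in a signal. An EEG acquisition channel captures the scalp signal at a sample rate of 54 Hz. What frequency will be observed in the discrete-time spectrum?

16 Hz

T = 5 ms → f = 1/T = 200 Hz.
200 Hz mod fs = 38 Hz.
38 Hz > fs/2 = 27 Hz, folds to fs − 38 Hz = 16 Hz.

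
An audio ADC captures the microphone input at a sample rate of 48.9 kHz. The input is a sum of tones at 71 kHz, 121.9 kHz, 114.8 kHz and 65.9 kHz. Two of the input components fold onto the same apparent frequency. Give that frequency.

17 kHz

fs/2 = 24.45 kHz.
71 kHz mod fs = 22.1 kHz.
22.1 kHz ≤ fs/2 = 24.45 kHz, appears at 22.1 kHz.
121.9 kHz mod fs = 24.1 kHz.
24.1 kHz ≤ fs/2 = 24.45 kHz, appears at 24.1 kHz.
114.8 kHz mod fs = 17 kHz.
17 kHz ≤ fs/2 = 24.45 kHz, appears at 17 kHz.
65.9 kHz mod fs = 17 kHz.
17 kHz ≤ fs/2 = 24.45 kHz, appears at 17 kHz.
65.9 kHz and 114.8 kHz both map to 17 kHz.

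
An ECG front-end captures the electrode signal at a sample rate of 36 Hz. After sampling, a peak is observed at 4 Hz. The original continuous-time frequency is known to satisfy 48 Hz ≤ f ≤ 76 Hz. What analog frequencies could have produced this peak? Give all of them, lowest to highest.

Frequencies that alias to 4 Hz are k·fs ± 4 Hz for integer k ≥ 0.
k=0: 4 Hz.
k=1: 32 Hz, 40 Hz.
k=2: 68 Hz, 76 Hz.
k=3: 104 Hz, 112 Hz.
Within [48 Hz, 76 Hz]: 68 Hz, 76 Hz.

68 Hz, 76 Hz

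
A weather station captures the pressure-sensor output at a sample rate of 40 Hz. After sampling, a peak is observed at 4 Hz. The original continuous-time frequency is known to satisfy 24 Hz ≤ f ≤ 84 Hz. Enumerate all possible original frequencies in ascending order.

Frequencies that alias to 4 Hz are k·fs ± 4 Hz for integer k ≥ 0.
k=0: 4 Hz.
k=1: 36 Hz, 44 Hz.
k=2: 76 Hz, 84 Hz.
k=3: 116 Hz, 124 Hz.
Within [24 Hz, 84 Hz]: 36 Hz, 44 Hz, 76 Hz, 84 Hz.

36 Hz, 44 Hz, 76 Hz, 84 Hz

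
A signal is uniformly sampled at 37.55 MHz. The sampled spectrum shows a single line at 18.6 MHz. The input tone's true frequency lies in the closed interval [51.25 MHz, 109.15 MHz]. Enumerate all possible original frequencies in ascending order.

56.15 MHz, 56.5 MHz, 93.7 MHz, 94.05 MHz

Frequencies that alias to 18.6 MHz are k·fs ± 18.6 MHz for integer k ≥ 0.
k=0: 18.6 MHz.
k=1: 18.95 MHz, 56.15 MHz.
k=2: 56.5 MHz, 93.7 MHz.
k=3: 94.05 MHz, 131.25 MHz.
k=4: 131.6 MHz, 168.8 MHz.
Within [51.25 MHz, 109.15 MHz]: 56.15 MHz, 56.5 MHz, 93.7 MHz, 94.05 MHz.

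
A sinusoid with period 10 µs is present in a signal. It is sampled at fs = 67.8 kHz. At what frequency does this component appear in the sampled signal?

T = 10 µs → f = 1/T = 100 kHz.
100 kHz mod fs = 32.2 kHz.
32.2 kHz ≤ fs/2 = 33.9 kHz, appears at 32.2 kHz.

32.2 kHz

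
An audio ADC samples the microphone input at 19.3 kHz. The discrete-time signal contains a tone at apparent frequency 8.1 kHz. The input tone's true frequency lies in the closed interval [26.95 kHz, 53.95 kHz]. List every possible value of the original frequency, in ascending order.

Frequencies that alias to 8.1 kHz are k·fs ± 8.1 kHz for integer k ≥ 0.
k=0: 8.1 kHz.
k=1: 11.2 kHz, 27.4 kHz.
k=2: 30.5 kHz, 46.7 kHz.
k=3: 49.8 kHz, 66 kHz.
k=4: 69.1 kHz, 85.3 kHz.
Within [26.95 kHz, 53.95 kHz]: 27.4 kHz, 30.5 kHz, 46.7 kHz, 49.8 kHz.

27.4 kHz, 30.5 kHz, 46.7 kHz, 49.8 kHz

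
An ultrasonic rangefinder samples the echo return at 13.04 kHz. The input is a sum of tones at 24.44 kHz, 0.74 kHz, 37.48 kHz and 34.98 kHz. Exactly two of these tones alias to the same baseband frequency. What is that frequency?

fs/2 = 6.52 kHz.
24.44 kHz mod fs = 11.4 kHz.
11.4 kHz > fs/2 = 6.52 kHz, folds to fs − 11.4 kHz = 1.64 kHz.
0.74 kHz ≤ fs/2 = 6.52 kHz, passes unchanged.
37.48 kHz mod fs = 11.4 kHz.
11.4 kHz > fs/2 = 6.52 kHz, folds to fs − 11.4 kHz = 1.64 kHz.
34.98 kHz mod fs = 8.9 kHz.
8.9 kHz > fs/2 = 6.52 kHz, folds to fs − 8.9 kHz = 4.14 kHz.
24.44 kHz and 37.48 kHz both map to 1.64 kHz.

1.64 kHz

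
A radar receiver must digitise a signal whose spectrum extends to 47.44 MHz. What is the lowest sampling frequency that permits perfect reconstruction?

Nyquist rate = 2 × 47.44 MHz = 94.88 MHz.

94.88 MHz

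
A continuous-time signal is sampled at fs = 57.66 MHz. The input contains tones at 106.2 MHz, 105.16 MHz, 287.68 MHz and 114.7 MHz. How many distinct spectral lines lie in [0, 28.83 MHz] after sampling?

fs/2 = 28.83 MHz.
106.2 MHz mod fs = 48.54 MHz.
48.54 MHz > fs/2 = 28.83 MHz, folds to fs − 48.54 MHz = 9.12 MHz.
105.16 MHz mod fs = 47.5 MHz.
47.5 MHz > fs/2 = 28.83 MHz, folds to fs − 47.5 MHz = 10.16 MHz.
287.68 MHz mod fs = 57.04 MHz.
57.04 MHz > fs/2 = 28.83 MHz, folds to fs − 57.04 MHz = 0.62 MHz.
114.7 MHz mod fs = 57.04 MHz.
57.04 MHz > fs/2 = 28.83 MHz, folds to fs − 57.04 MHz = 0.62 MHz.
Distinct values: {0.62 MHz, 9.12 MHz, 10.16 MHz} → 3.

3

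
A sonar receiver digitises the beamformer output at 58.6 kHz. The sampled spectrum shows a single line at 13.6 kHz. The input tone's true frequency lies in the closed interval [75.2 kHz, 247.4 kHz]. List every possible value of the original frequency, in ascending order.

Frequencies that alias to 13.6 kHz are k·fs ± 13.6 kHz for integer k ≥ 0.
k=0: 13.6 kHz.
k=1: 45 kHz, 72.2 kHz.
k=2: 103.6 kHz, 130.8 kHz.
k=3: 162.2 kHz, 189.4 kHz.
k=4: 220.8 kHz, 248 kHz.
k=5: 279.4 kHz, 306.6 kHz.
Within [75.2 kHz, 247.4 kHz]: 103.6 kHz, 130.8 kHz, 162.2 kHz, 189.4 kHz, 220.8 kHz.

103.6 kHz, 130.8 kHz, 162.2 kHz, 189.4 kHz, 220.8 kHz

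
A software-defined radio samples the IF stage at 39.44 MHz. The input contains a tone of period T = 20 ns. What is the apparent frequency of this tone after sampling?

T = 20 ns → f = 1/T = 50 MHz.
50 MHz mod fs = 10.56 MHz.
10.56 MHz ≤ fs/2 = 19.72 MHz, appears at 10.56 MHz.

10.56 MHz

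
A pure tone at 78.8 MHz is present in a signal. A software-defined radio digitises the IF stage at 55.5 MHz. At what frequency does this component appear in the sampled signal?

23.3 MHz

78.8 MHz mod fs = 23.3 MHz.
23.3 MHz ≤ fs/2 = 27.75 MHz, appears at 23.3 MHz.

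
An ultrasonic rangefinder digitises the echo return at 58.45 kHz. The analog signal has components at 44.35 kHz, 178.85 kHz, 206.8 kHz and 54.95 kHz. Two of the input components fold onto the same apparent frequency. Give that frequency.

3.5 kHz

fs/2 = 29.225 kHz.
44.35 kHz > fs/2 = 29.225 kHz, folds to fs − 44.35 kHz = 14.1 kHz.
178.85 kHz mod fs = 3.5 kHz.
3.5 kHz ≤ fs/2 = 29.225 kHz, appears at 3.5 kHz.
206.8 kHz mod fs = 31.45 kHz.
31.45 kHz > fs/2 = 29.225 kHz, folds to fs − 31.45 kHz = 27 kHz.
54.95 kHz > fs/2 = 29.225 kHz, folds to fs − 54.95 kHz = 3.5 kHz.
54.95 kHz and 178.85 kHz both map to 3.5 kHz.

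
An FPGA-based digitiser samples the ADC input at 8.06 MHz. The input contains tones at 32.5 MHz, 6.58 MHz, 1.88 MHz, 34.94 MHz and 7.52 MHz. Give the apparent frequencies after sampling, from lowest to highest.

fs/2 = 4.03 MHz.
32.5 MHz mod fs = 0.26 MHz.
0.26 MHz ≤ fs/2 = 4.03 MHz, appears at 0.26 MHz.
6.58 MHz > fs/2 = 4.03 MHz, folds to fs − 6.58 MHz = 1.48 MHz.
1.88 MHz ≤ fs/2 = 4.03 MHz, passes unchanged.
34.94 MHz mod fs = 2.7 MHz.
2.7 MHz ≤ fs/2 = 4.03 MHz, appears at 2.7 MHz.
7.52 MHz > fs/2 = 4.03 MHz, folds to fs − 7.52 MHz = 0.54 MHz.
Distinct values: {0.26 MHz, 0.54 MHz, 1.48 MHz, 1.88 MHz, 2.7 MHz}.

0.26 MHz, 0.54 MHz, 1.48 MHz, 1.88 MHz, 2.7 MHz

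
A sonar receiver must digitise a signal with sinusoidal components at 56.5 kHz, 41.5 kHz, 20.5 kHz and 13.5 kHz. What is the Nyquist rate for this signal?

113 kHz

Highest-frequency component: 56.5 kHz.
Nyquist rate = 2 × 56.5 kHz = 113 kHz.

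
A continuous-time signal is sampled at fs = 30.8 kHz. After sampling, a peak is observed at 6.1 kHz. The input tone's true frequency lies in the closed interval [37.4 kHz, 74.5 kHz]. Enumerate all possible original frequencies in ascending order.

Frequencies that alias to 6.1 kHz are k·fs ± 6.1 kHz for integer k ≥ 0.
k=0: 6.1 kHz.
k=1: 24.7 kHz, 36.9 kHz.
k=2: 55.5 kHz, 67.7 kHz.
k=3: 86.3 kHz, 98.5 kHz.
Within [37.4 kHz, 74.5 kHz]: 55.5 kHz, 67.7 kHz.

55.5 kHz, 67.7 kHz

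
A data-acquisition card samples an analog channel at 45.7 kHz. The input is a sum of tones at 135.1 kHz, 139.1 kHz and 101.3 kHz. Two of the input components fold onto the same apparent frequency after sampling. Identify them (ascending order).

fs/2 = 22.85 kHz.
135.1 kHz mod fs = 43.7 kHz.
43.7 kHz > fs/2 = 22.85 kHz, folds to fs − 43.7 kHz = 2 kHz.
139.1 kHz mod fs = 2 kHz.
2 kHz ≤ fs/2 = 22.85 kHz, appears at 2 kHz.
101.3 kHz mod fs = 9.9 kHz.
9.9 kHz ≤ fs/2 = 22.85 kHz, appears at 9.9 kHz.
135.1 kHz and 139.1 kHz both map to 2 kHz.

135.1 kHz, 139.1 kHz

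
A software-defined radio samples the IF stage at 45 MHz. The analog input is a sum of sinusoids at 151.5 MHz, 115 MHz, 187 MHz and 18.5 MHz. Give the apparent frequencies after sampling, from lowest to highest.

fs/2 = 22.5 MHz.
151.5 MHz mod fs = 16.5 MHz.
16.5 MHz ≤ fs/2 = 22.5 MHz, appears at 16.5 MHz.
115 MHz mod fs = 25 MHz.
25 MHz > fs/2 = 22.5 MHz, folds to fs − 25 MHz = 20 MHz.
187 MHz mod fs = 7 MHz.
7 MHz ≤ fs/2 = 22.5 MHz, appears at 7 MHz.
18.5 MHz ≤ fs/2 = 22.5 MHz, passes unchanged.
Distinct values: {7 MHz, 16.5 MHz, 18.5 MHz, 20 MHz}.

7 MHz, 16.5 MHz, 18.5 MHz, 20 MHz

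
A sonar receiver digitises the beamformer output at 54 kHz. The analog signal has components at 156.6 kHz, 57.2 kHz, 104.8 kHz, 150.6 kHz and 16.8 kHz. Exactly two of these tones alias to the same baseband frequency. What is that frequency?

3.2 kHz

fs/2 = 27 kHz.
156.6 kHz mod fs = 48.6 kHz.
48.6 kHz > fs/2 = 27 kHz, folds to fs − 48.6 kHz = 5.4 kHz.
57.2 kHz mod fs = 3.2 kHz.
3.2 kHz ≤ fs/2 = 27 kHz, appears at 3.2 kHz.
104.8 kHz mod fs = 50.8 kHz.
50.8 kHz > fs/2 = 27 kHz, folds to fs − 50.8 kHz = 3.2 kHz.
150.6 kHz mod fs = 42.6 kHz.
42.6 kHz > fs/2 = 27 kHz, folds to fs − 42.6 kHz = 11.4 kHz.
16.8 kHz ≤ fs/2 = 27 kHz, passes unchanged.
57.2 kHz and 104.8 kHz both map to 3.2 kHz.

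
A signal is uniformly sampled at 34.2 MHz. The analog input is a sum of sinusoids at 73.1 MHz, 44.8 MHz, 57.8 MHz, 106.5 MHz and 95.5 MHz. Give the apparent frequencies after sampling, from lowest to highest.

fs/2 = 17.1 MHz.
73.1 MHz mod fs = 4.7 MHz.
4.7 MHz ≤ fs/2 = 17.1 MHz, appears at 4.7 MHz.
44.8 MHz mod fs = 10.6 MHz.
10.6 MHz ≤ fs/2 = 17.1 MHz, appears at 10.6 MHz.
57.8 MHz mod fs = 23.6 MHz.
23.6 MHz > fs/2 = 17.1 MHz, folds to fs − 23.6 MHz = 10.6 MHz.
106.5 MHz mod fs = 3.9 MHz.
3.9 MHz ≤ fs/2 = 17.1 MHz, appears at 3.9 MHz.
95.5 MHz mod fs = 27.1 MHz.
27.1 MHz > fs/2 = 17.1 MHz, folds to fs − 27.1 MHz = 7.1 MHz.
Distinct values: {3.9 MHz, 4.7 MHz, 7.1 MHz, 10.6 MHz}.

3.9 MHz, 4.7 MHz, 7.1 MHz, 10.6 MHz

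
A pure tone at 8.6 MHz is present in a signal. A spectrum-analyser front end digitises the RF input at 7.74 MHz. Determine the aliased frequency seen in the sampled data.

0.86 MHz

8.6 MHz mod fs = 0.86 MHz.
0.86 MHz ≤ fs/2 = 3.87 MHz, appears at 0.86 MHz.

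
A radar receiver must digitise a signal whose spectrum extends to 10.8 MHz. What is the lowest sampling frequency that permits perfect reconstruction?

Nyquist rate = 2 × 10.8 MHz = 21.6 MHz.

21.6 MHz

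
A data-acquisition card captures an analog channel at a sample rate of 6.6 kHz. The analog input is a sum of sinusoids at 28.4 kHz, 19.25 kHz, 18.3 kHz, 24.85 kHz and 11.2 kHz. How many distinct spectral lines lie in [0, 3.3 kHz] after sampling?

4

fs/2 = 3.3 kHz.
28.4 kHz mod fs = 2 kHz.
2 kHz ≤ fs/2 = 3.3 kHz, appears at 2 kHz.
19.25 kHz mod fs = 6.05 kHz.
6.05 kHz > fs/2 = 3.3 kHz, folds to fs − 6.05 kHz = 0.55 kHz.
18.3 kHz mod fs = 5.1 kHz.
5.1 kHz > fs/2 = 3.3 kHz, folds to fs − 5.1 kHz = 1.5 kHz.
24.85 kHz mod fs = 5.05 kHz.
5.05 kHz > fs/2 = 3.3 kHz, folds to fs − 5.05 kHz = 1.55 kHz.
11.2 kHz mod fs = 4.6 kHz.
4.6 kHz > fs/2 = 3.3 kHz, folds to fs − 4.6 kHz = 2 kHz.
Distinct values: {0.55 kHz, 1.5 kHz, 1.55 kHz, 2 kHz} → 4.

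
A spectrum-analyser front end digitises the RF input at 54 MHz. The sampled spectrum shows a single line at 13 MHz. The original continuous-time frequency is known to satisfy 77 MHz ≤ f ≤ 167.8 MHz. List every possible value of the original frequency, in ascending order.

95 MHz, 121 MHz, 149 MHz

Frequencies that alias to 13 MHz are k·fs ± 13 MHz for integer k ≥ 0.
k=0: 13 MHz.
k=1: 41 MHz, 67 MHz.
k=2: 95 MHz, 121 MHz.
k=3: 149 MHz, 175 MHz.
k=4: 203 MHz, 229 MHz.
Within [77 MHz, 167.8 MHz]: 95 MHz, 121 MHz, 149 MHz.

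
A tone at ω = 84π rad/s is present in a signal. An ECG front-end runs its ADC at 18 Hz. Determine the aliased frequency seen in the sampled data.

6 Hz

ω = 84π rad/s → f = ω/(2π) = 42 Hz.
42 Hz mod fs = 6 Hz.
6 Hz ≤ fs/2 = 9 Hz, appears at 6 Hz.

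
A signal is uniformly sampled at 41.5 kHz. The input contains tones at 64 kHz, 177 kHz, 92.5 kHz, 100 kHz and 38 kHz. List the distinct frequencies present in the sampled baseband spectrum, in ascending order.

3.5 kHz, 9.5 kHz, 11 kHz, 17 kHz, 19 kHz

fs/2 = 20.75 kHz.
64 kHz mod fs = 22.5 kHz.
22.5 kHz > fs/2 = 20.75 kHz, folds to fs − 22.5 kHz = 19 kHz.
177 kHz mod fs = 11 kHz.
11 kHz ≤ fs/2 = 20.75 kHz, appears at 11 kHz.
92.5 kHz mod fs = 9.5 kHz.
9.5 kHz ≤ fs/2 = 20.75 kHz, appears at 9.5 kHz.
100 kHz mod fs = 17 kHz.
17 kHz ≤ fs/2 = 20.75 kHz, appears at 17 kHz.
38 kHz > fs/2 = 20.75 kHz, folds to fs − 38 kHz = 3.5 kHz.
Distinct values: {3.5 kHz, 9.5 kHz, 11 kHz, 17 kHz, 19 kHz}.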